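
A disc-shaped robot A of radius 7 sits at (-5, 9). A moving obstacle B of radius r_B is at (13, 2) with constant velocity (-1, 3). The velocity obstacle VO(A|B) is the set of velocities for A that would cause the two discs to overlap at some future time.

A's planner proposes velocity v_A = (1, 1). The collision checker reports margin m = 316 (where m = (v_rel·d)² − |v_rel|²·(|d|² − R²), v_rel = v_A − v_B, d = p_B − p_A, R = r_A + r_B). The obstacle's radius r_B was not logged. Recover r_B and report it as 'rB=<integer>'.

m = 316
d = (18, -7);  v_rel = (2, -2),  |v_rel|² = 8
v_rel×d = (2)·(-7) − (-2)·(18) = 22
since m = R²·8 − 22²:  R² = (484 + 316) / 8 = 100
R = √100 = 10  ⇒  r_B = 10 − 7 = 3

rB=3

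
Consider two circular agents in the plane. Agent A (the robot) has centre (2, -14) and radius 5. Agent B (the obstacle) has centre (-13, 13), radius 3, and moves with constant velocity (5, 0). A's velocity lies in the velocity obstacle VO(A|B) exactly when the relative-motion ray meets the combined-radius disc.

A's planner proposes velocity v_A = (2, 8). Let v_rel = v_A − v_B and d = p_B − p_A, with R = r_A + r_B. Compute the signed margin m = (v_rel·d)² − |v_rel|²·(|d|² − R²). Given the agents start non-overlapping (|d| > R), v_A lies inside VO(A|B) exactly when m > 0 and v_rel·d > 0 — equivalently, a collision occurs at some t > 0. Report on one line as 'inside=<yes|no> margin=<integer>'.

d = (-15, 27),  |d|² = 954;  R = 5+3 = 8,  c = 954−8² = 890
v_rel = (-3, 8),  |v_rel|² = 73;  v_rel·d = (-3)·(-15) + (8)·(27) = 261
73·t² − 522·t + 890 = 0  ⇒  m = 261² − 73·890 = 3151
m = 3151 > 0,  v_rel·d = 261 > 0  ⇒  inside

inside=yes margin=3151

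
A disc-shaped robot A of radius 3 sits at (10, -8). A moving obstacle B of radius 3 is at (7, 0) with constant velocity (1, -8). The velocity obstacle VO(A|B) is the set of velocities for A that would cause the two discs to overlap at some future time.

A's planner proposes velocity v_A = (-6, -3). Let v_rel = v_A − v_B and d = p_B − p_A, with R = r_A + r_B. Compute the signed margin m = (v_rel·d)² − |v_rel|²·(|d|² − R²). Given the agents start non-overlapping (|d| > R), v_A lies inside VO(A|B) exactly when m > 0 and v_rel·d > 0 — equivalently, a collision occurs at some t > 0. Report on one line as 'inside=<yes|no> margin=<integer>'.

d = (-3, 8),  |d|² = 73;  R = 3+3 = 6,  c = 73−6² = 37
v_rel = (-7, 5),  |v_rel|² = 74;  v_rel·d = (-7)·(-3) + (5)·(8) = 61
74·t² − 122·t + 37 = 0  ⇒  m = 61² − 74·37 = 983
m = 983 > 0,  v_rel·d = 61 > 0  ⇒  inside

inside=yes margin=983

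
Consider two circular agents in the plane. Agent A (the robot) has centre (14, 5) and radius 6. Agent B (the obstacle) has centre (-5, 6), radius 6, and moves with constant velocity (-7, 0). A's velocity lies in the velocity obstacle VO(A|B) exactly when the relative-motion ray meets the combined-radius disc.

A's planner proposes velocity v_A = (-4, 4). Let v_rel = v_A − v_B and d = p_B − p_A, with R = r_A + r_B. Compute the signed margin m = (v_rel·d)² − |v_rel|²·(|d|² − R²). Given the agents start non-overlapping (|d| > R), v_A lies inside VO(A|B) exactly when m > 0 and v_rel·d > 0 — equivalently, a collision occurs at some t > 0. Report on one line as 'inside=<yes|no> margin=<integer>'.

d = (-19, 1),  |d|² = 362;  R = 6+6 = 12,  c = 362−12² = 218
v_rel = (3, 4),  |v_rel|² = 25;  v_rel·d = (3)·(-19) + (4)·(1) = -53
25·t² + 106·t + 218 = 0  ⇒  m = (-53)² − 25·218 = -2641
m = -2641 < 0,  v_rel·d = -53 < 0  ⇒  outside

inside=no margin=-2641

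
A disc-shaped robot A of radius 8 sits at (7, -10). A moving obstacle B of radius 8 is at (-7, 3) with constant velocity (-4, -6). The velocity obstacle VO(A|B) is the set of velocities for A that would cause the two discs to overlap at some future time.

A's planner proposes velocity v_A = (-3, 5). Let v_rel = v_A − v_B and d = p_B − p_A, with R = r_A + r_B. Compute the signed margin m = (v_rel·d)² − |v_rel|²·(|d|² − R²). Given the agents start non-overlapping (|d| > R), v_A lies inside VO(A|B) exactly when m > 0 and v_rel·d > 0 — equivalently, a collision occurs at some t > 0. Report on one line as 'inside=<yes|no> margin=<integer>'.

d = (-14, 13),  |d|² = 365;  R = 8+8 = 16,  c = 365−16² = 109
v_rel = (1, 11),  |v_rel|² = 122;  v_rel·d = (1)·(-14) + (11)·(13) = 129
122·t² − 258·t + 109 = 0  ⇒  m = 129² − 122·109 = 3343
m = 3343 > 0,  v_rel·d = 129 > 0  ⇒  inside

inside=yes margin=3343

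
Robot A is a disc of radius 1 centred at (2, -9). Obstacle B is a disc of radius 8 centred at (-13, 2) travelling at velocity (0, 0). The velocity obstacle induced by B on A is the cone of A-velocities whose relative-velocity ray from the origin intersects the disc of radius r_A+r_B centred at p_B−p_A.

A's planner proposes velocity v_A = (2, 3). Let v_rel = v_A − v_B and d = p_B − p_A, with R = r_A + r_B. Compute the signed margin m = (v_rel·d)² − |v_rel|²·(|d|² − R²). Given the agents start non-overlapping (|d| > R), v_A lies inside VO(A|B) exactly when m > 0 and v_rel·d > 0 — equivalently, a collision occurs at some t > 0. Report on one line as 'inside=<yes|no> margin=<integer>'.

d = (-15, 11),  |d|² = 346;  R = 1+8 = 9,  c = 346−9² = 265
v_rel = (2, 3),  |v_rel|² = 13;  v_rel·d = (2)·(-15) + (3)·(11) = 3
13·t² − 6·t + 265 = 0  ⇒  m = 3² − 13·265 = -3436
m = -3436 < 0,  v_rel·d = 3 > 0  ⇒  outside

inside=no margin=-3436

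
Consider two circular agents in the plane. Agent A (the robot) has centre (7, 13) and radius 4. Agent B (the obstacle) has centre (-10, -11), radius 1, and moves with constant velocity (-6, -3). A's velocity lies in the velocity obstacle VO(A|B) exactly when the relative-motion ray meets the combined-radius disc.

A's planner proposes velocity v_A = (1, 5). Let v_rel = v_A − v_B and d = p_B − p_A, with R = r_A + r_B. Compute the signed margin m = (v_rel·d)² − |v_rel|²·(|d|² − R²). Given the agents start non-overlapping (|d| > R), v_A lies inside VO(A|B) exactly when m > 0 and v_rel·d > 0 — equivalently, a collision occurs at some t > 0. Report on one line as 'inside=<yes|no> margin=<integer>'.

d = (-17, -24),  |d|² = 865;  R = 4+1 = 5,  c = 865−5² = 840
v_rel = (7, 8),  |v_rel|² = 113;  v_rel·d = (7)·(-17) + (8)·(-24) = -311
113·t² + 622·t + 840 = 0  ⇒  m = (-311)² − 113·840 = 1801
m = 1801 > 0,  v_rel·d = -311 < 0  ⇒  outside

inside=no margin=1801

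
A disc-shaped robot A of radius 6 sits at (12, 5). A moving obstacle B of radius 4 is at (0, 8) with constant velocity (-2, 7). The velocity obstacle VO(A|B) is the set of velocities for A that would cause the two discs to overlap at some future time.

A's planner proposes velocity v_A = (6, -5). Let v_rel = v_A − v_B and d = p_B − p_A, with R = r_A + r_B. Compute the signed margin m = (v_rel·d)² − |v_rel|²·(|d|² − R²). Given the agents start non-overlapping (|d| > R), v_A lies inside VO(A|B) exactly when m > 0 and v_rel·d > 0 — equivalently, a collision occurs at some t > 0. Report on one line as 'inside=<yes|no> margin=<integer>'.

d = (-12, 3),  |d|² = 153;  R = 6+4 = 10,  c = 153−10² = 53
v_rel = (8, -12),  |v_rel|² = 208;  v_rel·d = (8)·(-12) + (-12)·(3) = -132
208·t² + 264·t + 53 = 0  ⇒  m = (-132)² − 208·53 = 6400
m = 6400 > 0,  v_rel·d = -132 < 0  ⇒  outside

inside=no margin=6400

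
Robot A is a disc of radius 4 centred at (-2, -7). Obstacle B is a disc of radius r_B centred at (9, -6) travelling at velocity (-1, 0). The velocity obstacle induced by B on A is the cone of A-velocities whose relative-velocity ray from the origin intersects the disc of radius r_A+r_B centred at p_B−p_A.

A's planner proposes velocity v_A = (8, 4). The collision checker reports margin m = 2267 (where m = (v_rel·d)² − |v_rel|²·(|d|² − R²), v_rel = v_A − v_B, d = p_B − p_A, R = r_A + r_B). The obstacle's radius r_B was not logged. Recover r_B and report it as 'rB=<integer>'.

m = 2267
d = (11, 1);  v_rel = (9, 4),  |v_rel|² = 97
v_rel×d = (9)·(1) − (4)·(11) = -35
since m = R²·97 − (-35)²:  R² = (1225 + 2267) / 97 = 36
R = √36 = 6  ⇒  r_B = 6 − 4 = 2

rB=2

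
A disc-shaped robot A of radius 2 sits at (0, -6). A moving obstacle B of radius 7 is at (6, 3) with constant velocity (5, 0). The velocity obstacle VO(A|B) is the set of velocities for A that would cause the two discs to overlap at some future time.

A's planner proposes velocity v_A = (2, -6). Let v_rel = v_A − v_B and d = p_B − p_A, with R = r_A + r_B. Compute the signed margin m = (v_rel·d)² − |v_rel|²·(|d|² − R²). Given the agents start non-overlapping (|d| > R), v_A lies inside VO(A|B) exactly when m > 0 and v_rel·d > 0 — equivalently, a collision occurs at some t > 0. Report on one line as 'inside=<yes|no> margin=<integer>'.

d = (6, 9),  |d|² = 117;  R = 2+7 = 9,  c = 117−9² = 36
v_rel = (-3, -6),  |v_rel|² = 45;  v_rel·d = (-3)·(6) + (-6)·(9) = -72
45·t² + 144·t + 36 = 0  ⇒  m = (-72)² − 45·36 = 3564
m = 3564 > 0,  v_rel·d = -72 < 0  ⇒  outside

inside=no margin=3564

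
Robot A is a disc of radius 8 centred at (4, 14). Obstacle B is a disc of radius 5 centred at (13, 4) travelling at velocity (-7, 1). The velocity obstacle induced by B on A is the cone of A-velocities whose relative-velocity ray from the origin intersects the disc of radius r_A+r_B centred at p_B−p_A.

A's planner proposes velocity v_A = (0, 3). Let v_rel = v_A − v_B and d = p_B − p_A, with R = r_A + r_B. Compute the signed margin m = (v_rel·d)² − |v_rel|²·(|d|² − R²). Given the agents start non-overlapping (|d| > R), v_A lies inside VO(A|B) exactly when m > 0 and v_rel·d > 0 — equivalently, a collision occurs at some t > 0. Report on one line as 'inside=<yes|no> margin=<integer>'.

d = (9, -10),  |d|² = 181;  R = 8+5 = 13,  c = 181−13² = 12
v_rel = (7, 2),  |v_rel|² = 53;  v_rel·d = (7)·(9) + (2)·(-10) = 43
53·t² − 86·t + 12 = 0  ⇒  m = 43² − 53·12 = 1213
m = 1213 > 0,  v_rel·d = 43 > 0  ⇒  inside

inside=yes margin=1213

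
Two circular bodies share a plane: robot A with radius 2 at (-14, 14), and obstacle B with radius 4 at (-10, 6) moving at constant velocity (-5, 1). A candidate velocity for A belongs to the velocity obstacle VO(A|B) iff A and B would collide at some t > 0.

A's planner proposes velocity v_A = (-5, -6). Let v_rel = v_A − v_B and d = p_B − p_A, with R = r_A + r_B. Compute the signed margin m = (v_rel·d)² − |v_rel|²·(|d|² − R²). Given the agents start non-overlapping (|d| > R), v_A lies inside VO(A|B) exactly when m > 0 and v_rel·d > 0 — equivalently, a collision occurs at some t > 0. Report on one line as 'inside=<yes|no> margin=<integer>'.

d = (4, -8),  |d|² = 80;  R = 2+4 = 6,  c = 80−6² = 44
v_rel = (0, -7),  |v_rel|² = 49;  v_rel·d = (0)·(4) + (-7)·(-8) = 56
49·t² − 112·t + 44 = 0  ⇒  m = 56² − 49·44 = 980
m = 980 > 0,  v_rel·d = 56 > 0  ⇒  inside

inside=yes margin=980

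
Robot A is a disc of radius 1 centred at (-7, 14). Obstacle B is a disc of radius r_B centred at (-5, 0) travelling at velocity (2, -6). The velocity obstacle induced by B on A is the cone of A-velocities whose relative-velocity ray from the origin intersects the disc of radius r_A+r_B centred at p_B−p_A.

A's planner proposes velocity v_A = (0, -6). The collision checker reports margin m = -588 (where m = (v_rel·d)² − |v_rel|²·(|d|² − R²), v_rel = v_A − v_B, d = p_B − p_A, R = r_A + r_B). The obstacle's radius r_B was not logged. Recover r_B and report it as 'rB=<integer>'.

m = -588
d = (2, -14);  v_rel = (-2, 0),  |v_rel|² = 4
v_rel×d = (-2)·(-14) − (0)·(2) = 28
since m = R²·4 − 28²:  R² = (784 + -588) / 4 = 49
R = √49 = 7  ⇒  r_B = 7 − 1 = 6

rB=6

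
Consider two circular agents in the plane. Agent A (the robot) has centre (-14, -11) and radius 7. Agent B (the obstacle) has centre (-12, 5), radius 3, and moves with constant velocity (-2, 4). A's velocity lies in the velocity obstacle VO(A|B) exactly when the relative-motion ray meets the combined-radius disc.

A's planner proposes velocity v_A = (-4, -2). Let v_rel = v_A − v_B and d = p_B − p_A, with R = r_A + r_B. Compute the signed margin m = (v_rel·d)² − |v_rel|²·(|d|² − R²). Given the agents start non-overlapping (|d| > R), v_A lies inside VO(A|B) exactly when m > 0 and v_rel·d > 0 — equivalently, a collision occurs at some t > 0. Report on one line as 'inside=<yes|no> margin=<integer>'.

d = (2, 16),  |d|² = 260;  R = 7+3 = 10,  c = 260−10² = 160
v_rel = (-2, -6),  |v_rel|² = 40;  v_rel·d = (-2)·(2) + (-6)·(16) = -100
40·t² + 200·t + 160 = 0  ⇒  m = (-100)² − 40·160 = 3600
m = 3600 > 0,  v_rel·d = -100 < 0  ⇒  outside

inside=no margin=3600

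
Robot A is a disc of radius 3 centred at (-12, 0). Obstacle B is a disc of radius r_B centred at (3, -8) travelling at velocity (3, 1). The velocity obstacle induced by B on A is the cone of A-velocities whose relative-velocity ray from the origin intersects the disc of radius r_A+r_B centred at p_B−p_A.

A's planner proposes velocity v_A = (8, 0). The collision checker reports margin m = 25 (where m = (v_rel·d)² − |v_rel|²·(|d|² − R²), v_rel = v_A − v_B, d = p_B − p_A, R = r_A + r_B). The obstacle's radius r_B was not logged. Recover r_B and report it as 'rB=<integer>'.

m = 25
d = (15, -8);  v_rel = (5, -1),  |v_rel|² = 26
v_rel×d = (5)·(-8) − (-1)·(15) = -25
since m = R²·26 − (-25)²:  R² = (625 + 25) / 26 = 25
R = √25 = 5  ⇒  r_B = 5 − 3 = 2

rB=2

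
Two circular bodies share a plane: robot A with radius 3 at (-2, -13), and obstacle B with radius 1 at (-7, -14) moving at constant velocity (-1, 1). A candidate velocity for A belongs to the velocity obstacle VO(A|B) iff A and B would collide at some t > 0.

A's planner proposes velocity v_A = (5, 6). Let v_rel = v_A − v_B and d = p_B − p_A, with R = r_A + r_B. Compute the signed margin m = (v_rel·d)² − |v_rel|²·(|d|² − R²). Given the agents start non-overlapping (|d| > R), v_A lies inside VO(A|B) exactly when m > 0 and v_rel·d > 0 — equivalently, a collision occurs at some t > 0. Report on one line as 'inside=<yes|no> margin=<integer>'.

d = (-5, -1),  |d|² = 26;  R = 3+1 = 4,  c = 26−4² = 10
v_rel = (6, 5),  |v_rel|² = 61;  v_rel·d = (6)·(-5) + (5)·(-1) = -35
61·t² + 70·t + 10 = 0  ⇒  m = (-35)² − 61·10 = 615
m = 615 > 0,  v_rel·d = -35 < 0  ⇒  outside

inside=no margin=615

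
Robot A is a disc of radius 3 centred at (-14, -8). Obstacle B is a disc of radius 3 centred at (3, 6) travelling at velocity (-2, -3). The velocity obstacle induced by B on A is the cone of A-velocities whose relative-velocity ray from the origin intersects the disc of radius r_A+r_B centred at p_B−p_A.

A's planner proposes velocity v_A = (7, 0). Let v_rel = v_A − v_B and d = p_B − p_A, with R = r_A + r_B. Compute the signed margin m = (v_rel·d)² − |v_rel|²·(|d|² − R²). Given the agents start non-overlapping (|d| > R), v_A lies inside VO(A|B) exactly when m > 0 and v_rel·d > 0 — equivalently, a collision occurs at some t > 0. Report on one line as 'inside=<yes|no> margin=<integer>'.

d = (17, 14),  |d|² = 485;  R = 3+3 = 6,  c = 485−6² = 449
v_rel = (9, 3),  |v_rel|² = 90;  v_rel·d = (9)·(17) + (3)·(14) = 195
90·t² − 390·t + 449 = 0  ⇒  m = 195² − 90·449 = -2385
m = -2385 < 0,  v_rel·d = 195 > 0  ⇒  outside

inside=no margin=-2385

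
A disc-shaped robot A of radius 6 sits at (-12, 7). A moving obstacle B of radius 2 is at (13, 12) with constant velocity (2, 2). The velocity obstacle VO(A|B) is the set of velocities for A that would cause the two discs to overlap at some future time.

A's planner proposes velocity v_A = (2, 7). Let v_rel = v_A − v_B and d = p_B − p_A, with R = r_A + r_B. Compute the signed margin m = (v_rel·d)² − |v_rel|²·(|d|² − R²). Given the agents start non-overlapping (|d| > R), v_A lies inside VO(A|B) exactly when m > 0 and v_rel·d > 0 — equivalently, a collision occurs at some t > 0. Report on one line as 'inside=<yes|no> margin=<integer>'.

d = (25, 5),  |d|² = 650;  R = 6+2 = 8,  c = 650−8² = 586
v_rel = (0, 5),  |v_rel|² = 25;  v_rel·d = (0)·(25) + (5)·(5) = 25
25·t² − 50·t + 586 = 0  ⇒  m = 25² − 25·586 = -14025
m = -14025 < 0,  v_rel·d = 25 > 0  ⇒  outside

inside=no margin=-14025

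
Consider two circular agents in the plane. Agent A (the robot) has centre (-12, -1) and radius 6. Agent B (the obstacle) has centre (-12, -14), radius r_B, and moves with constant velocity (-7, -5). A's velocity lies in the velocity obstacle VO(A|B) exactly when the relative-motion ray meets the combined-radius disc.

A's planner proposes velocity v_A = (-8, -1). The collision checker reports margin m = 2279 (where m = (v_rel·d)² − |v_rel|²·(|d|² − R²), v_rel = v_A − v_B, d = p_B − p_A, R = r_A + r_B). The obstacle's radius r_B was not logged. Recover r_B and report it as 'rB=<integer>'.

m = 2279
d = (0, -13);  v_rel = (-1, 4),  |v_rel|² = 17
v_rel×d = (-1)·(-13) − (4)·(0) = 13
since m = R²·17 − 13²:  R² = (169 + 2279) / 17 = 144
R = √144 = 12  ⇒  r_B = 12 − 6 = 6

rB=6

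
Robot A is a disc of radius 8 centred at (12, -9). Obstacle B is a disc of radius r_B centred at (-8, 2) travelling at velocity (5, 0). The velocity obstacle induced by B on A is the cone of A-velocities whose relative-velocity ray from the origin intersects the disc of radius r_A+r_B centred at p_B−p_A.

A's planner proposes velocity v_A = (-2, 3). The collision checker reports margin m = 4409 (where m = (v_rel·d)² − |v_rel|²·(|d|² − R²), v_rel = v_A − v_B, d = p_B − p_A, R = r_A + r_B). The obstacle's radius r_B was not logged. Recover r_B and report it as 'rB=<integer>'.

m = 4409
d = (-20, 11);  v_rel = (-7, 3),  |v_rel|² = 58
v_rel×d = (-7)·(11) − (3)·(-20) = -17
since m = R²·58 − (-17)²:  R² = (289 + 4409) / 58 = 81
R = √81 = 9  ⇒  r_B = 9 − 8 = 1

rB=1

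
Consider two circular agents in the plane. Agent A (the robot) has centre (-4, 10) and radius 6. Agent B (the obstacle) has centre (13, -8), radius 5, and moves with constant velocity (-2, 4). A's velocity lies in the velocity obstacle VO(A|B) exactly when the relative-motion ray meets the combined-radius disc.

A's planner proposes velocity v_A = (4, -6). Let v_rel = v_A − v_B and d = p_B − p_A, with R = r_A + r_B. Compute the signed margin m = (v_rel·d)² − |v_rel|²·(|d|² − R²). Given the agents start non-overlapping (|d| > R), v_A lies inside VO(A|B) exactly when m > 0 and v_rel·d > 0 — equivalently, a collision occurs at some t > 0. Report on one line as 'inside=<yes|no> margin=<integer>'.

d = (17, -18),  |d|² = 613;  R = 6+5 = 11,  c = 613−11² = 492
v_rel = (6, -10),  |v_rel|² = 136;  v_rel·d = (6)·(17) + (-10)·(-18) = 282
136·t² − 564·t + 492 = 0  ⇒  m = 282² − 136·492 = 12612
m = 12612 > 0,  v_rel·d = 282 > 0  ⇒  inside

inside=yes margin=12612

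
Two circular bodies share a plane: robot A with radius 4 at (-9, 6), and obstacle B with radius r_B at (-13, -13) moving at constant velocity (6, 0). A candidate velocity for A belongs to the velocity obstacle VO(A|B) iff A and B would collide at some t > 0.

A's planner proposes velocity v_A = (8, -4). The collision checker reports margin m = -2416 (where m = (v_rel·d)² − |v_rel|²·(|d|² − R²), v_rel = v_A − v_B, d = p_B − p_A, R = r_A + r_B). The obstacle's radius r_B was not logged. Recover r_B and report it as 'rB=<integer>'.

m = -2416
d = (-4, -19);  v_rel = (2, -4),  |v_rel|² = 20
v_rel×d = (2)·(-19) − (-4)·(-4) = -54
since m = R²·20 − (-54)²:  R² = (2916 + -2416) / 20 = 25
R = √25 = 5  ⇒  r_B = 5 − 4 = 1

rB=1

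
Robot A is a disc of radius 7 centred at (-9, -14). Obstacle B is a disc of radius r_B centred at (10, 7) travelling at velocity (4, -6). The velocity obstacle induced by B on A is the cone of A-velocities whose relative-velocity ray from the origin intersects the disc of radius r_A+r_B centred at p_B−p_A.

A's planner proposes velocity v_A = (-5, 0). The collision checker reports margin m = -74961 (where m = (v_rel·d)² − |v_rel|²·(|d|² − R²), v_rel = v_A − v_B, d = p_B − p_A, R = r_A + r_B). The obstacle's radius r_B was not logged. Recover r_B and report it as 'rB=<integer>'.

m = -74961
d = (19, 21);  v_rel = (-9, 6),  |v_rel|² = 117
v_rel×d = (-9)·(21) − (6)·(19) = -303
since m = R²·117 − (-303)²:  R² = (91809 + -74961) / 117 = 144
R = √144 = 12  ⇒  r_B = 12 − 7 = 5

rB=5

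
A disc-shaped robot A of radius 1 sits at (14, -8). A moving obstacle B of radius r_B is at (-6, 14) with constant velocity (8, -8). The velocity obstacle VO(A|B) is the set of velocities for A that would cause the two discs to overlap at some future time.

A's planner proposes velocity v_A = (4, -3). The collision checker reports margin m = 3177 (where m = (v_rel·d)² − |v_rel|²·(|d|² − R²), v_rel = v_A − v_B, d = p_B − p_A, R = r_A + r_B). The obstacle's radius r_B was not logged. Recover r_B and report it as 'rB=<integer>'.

m = 3177
d = (-20, 22);  v_rel = (-4, 5),  |v_rel|² = 41
v_rel×d = (-4)·(22) − (5)·(-20) = 12
since m = R²·41 − 12²:  R² = (144 + 3177) / 41 = 81
R = √81 = 9  ⇒  r_B = 9 − 1 = 8

rB=8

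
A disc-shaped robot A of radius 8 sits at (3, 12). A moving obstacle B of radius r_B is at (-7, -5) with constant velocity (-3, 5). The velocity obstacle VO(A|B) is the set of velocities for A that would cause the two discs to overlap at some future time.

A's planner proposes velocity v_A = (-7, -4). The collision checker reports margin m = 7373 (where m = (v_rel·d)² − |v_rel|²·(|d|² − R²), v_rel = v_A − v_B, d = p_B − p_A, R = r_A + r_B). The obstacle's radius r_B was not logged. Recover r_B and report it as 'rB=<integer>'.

m = 7373
d = (-10, -17);  v_rel = (-4, -9),  |v_rel|² = 97
v_rel×d = (-4)·(-17) − (-9)·(-10) = -22
since m = R²·97 − (-22)²:  R² = (484 + 7373) / 97 = 81
R = √81 = 9  ⇒  r_B = 9 − 8 = 1

rB=1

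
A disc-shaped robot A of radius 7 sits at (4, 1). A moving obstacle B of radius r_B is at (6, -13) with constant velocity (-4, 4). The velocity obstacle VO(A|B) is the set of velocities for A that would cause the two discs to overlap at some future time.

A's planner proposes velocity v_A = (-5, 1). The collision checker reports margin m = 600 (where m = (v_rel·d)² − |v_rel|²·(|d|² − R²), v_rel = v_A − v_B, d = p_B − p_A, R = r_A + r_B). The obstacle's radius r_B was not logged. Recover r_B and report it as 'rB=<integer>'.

m = 600
d = (2, -14);  v_rel = (-1, -3),  |v_rel|² = 10
v_rel×d = (-1)·(-14) − (-3)·(2) = 20
since m = R²·10 − 20²:  R² = (400 + 600) / 10 = 100
R = √100 = 10  ⇒  r_B = 10 − 7 = 3

rB=3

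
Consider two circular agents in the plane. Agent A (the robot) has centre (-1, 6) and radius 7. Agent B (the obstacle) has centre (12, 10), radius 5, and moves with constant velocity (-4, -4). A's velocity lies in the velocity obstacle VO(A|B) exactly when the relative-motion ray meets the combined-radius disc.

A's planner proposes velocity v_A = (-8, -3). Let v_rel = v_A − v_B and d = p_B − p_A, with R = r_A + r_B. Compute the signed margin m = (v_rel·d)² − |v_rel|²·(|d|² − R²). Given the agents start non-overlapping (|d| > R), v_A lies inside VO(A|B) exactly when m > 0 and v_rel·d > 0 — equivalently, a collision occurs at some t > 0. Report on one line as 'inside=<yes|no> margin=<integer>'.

d = (13, 4),  |d|² = 185;  R = 7+5 = 12,  c = 185−12² = 41
v_rel = (-4, 1),  |v_rel|² = 17;  v_rel·d = (-4)·(13) + (1)·(4) = -48
17·t² + 96·t + 41 = 0  ⇒  m = (-48)² − 17·41 = 1607
m = 1607 > 0,  v_rel·d = -48 < 0  ⇒  outside

inside=no margin=1607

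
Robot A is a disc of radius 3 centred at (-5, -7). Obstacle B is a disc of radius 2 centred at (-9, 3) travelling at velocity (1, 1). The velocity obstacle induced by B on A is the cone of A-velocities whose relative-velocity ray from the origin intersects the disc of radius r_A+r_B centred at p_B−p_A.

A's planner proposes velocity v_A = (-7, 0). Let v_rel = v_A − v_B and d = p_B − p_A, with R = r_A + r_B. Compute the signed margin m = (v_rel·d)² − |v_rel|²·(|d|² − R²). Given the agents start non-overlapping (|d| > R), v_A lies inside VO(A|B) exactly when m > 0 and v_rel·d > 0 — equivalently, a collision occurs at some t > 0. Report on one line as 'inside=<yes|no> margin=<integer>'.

d = (-4, 10),  |d|² = 116;  R = 3+2 = 5,  c = 116−5² = 91
v_rel = (-8, -1),  |v_rel|² = 65;  v_rel·d = (-8)·(-4) + (-1)·(10) = 22
65·t² − 44·t + 91 = 0  ⇒  m = 22² − 65·91 = -5431
m = -5431 < 0,  v_rel·d = 22 > 0  ⇒  outside

inside=no margin=-5431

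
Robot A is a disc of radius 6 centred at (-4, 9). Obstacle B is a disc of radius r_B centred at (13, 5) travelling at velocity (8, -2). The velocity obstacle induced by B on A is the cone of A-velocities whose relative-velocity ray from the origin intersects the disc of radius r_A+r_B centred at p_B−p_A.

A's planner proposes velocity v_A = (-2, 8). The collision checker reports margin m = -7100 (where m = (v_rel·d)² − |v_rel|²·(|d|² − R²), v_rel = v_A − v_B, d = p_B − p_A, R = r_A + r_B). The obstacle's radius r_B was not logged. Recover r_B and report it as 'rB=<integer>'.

m = -7100
d = (17, -4);  v_rel = (-10, 10),  |v_rel|² = 200
v_rel×d = (-10)·(-4) − (10)·(17) = -130
since m = R²·200 − (-130)²:  R² = (16900 + -7100) / 200 = 49
R = √49 = 7  ⇒  r_B = 7 − 6 = 1

rB=1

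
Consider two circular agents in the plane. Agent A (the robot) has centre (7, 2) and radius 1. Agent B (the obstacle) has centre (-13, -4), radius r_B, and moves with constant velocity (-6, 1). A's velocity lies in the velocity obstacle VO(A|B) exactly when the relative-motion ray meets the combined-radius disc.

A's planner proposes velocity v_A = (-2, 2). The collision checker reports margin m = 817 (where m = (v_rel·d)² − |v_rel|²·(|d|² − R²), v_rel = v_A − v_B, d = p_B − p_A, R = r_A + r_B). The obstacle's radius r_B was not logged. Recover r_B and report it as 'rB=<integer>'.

m = 817
d = (-20, -6);  v_rel = (4, 1),  |v_rel|² = 17
v_rel×d = (4)·(-6) − (1)·(-20) = -4
since m = R²·17 − (-4)²:  R² = (16 + 817) / 17 = 49
R = √49 = 7  ⇒  r_B = 7 − 1 = 6

rB=6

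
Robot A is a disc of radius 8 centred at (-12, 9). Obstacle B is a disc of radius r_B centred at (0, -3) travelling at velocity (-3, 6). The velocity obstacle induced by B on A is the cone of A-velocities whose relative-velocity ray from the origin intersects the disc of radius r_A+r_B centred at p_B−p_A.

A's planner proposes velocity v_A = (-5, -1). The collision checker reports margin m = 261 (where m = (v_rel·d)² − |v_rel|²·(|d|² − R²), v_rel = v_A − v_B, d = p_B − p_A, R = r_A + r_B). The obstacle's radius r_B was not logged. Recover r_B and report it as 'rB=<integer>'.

m = 261
d = (12, -12);  v_rel = (-2, -7),  |v_rel|² = 53
v_rel×d = (-2)·(-12) − (-7)·(12) = 108
since m = R²·53 − 108²:  R² = (11664 + 261) / 53 = 225
R = √225 = 15  ⇒  r_B = 15 − 8 = 7

rB=7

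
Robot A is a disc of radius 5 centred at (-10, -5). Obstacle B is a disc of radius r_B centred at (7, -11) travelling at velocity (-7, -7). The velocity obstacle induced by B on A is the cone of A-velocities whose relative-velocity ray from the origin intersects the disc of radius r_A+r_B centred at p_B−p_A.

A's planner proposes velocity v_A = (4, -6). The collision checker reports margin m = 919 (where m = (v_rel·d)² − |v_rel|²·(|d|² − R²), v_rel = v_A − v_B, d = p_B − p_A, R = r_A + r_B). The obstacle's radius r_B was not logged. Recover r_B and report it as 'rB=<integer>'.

m = 919
d = (17, -6);  v_rel = (11, 1),  |v_rel|² = 122
v_rel×d = (11)·(-6) − (1)·(17) = -83
since m = R²·122 − (-83)²:  R² = (6889 + 919) / 122 = 64
R = √64 = 8  ⇒  r_B = 8 − 5 = 3

rB=3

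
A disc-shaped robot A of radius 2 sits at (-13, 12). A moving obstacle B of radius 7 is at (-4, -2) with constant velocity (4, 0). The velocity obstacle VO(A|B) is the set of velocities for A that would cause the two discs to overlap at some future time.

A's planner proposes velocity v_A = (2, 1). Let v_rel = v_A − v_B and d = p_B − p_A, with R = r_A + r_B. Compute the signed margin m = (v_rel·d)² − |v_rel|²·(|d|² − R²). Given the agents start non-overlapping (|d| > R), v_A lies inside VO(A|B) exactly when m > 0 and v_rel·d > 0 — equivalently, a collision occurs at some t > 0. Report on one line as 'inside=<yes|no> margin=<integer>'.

d = (9, -14),  |d|² = 277;  R = 2+7 = 9,  c = 277−9² = 196
v_rel = (-2, 1),  |v_rel|² = 5;  v_rel·d = (-2)·(9) + (1)·(-14) = -32
5·t² + 64·t + 196 = 0  ⇒  m = (-32)² − 5·196 = 44
m = 44 > 0,  v_rel·d = -32 < 0  ⇒  outside

inside=no margin=44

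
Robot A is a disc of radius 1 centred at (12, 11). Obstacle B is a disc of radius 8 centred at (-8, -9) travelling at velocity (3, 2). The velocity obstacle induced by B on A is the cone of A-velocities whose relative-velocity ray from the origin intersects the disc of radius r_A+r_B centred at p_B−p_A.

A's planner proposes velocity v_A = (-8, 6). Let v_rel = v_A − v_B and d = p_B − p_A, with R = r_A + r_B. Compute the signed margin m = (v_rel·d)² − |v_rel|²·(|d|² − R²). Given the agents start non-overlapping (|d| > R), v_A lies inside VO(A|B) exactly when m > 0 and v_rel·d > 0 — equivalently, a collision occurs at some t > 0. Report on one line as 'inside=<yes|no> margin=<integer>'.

d = (-20, -20),  |d|² = 800;  R = 1+8 = 9,  c = 800−9² = 719
v_rel = (-11, 4),  |v_rel|² = 137;  v_rel·d = (-11)·(-20) + (4)·(-20) = 140
137·t² − 280·t + 719 = 0  ⇒  m = 140² − 137·719 = -78903
m = -78903 < 0,  v_rel·d = 140 > 0  ⇒  outside

inside=no margin=-78903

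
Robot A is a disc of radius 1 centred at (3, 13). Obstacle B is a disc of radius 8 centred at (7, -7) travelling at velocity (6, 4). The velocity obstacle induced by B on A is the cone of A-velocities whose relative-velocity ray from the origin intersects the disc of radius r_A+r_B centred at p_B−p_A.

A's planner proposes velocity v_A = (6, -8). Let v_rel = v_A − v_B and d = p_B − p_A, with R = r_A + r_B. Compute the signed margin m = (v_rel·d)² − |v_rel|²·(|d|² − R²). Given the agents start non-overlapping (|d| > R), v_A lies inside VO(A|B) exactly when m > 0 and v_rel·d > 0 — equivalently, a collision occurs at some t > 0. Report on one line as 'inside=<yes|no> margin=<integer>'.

d = (4, -20),  |d|² = 416;  R = 1+8 = 9,  c = 416−9² = 335
v_rel = (0, -12),  |v_rel|² = 144;  v_rel·d = (0)·(4) + (-12)·(-20) = 240
144·t² − 480·t + 335 = 0  ⇒  m = 240² − 144·335 = 9360
m = 9360 > 0,  v_rel·d = 240 > 0  ⇒  inside

inside=yes margin=9360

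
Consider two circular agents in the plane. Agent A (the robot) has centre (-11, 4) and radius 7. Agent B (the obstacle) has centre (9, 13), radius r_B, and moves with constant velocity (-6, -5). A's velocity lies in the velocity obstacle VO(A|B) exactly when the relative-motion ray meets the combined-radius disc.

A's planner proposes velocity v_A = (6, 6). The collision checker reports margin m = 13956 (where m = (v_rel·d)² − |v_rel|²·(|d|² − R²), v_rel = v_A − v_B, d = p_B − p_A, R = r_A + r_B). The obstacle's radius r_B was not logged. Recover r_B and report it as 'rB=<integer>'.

m = 13956
d = (20, 9);  v_rel = (12, 11),  |v_rel|² = 265
v_rel×d = (12)·(9) − (11)·(20) = -112
since m = R²·265 − (-112)²:  R² = (12544 + 13956) / 265 = 100
R = √100 = 10  ⇒  r_B = 10 − 7 = 3

rB=3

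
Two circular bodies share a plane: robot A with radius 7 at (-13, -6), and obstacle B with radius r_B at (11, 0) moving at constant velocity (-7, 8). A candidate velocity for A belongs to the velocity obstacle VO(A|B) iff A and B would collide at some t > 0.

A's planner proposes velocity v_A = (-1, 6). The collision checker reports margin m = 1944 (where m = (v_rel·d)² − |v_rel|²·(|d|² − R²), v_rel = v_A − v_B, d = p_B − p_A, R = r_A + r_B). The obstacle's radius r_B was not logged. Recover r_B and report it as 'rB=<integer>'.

m = 1944
d = (24, 6);  v_rel = (6, -2),  |v_rel|² = 40
v_rel×d = (6)·(6) − (-2)·(24) = 84
since m = R²·40 − 84²:  R² = (7056 + 1944) / 40 = 225
R = √225 = 15  ⇒  r_B = 15 − 7 = 8

rB=8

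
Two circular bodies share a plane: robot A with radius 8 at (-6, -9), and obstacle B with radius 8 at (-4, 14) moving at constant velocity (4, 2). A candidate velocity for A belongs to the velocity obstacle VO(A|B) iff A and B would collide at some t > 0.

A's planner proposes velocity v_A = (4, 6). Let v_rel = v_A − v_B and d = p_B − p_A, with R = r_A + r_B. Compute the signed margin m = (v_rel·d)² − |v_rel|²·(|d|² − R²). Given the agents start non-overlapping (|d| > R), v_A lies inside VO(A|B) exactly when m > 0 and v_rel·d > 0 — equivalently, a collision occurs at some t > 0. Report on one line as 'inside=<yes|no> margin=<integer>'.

d = (2, 23),  |d|² = 533;  R = 8+8 = 16,  c = 533−16² = 277
v_rel = (0, 4),  |v_rel|² = 16;  v_rel·d = (0)·(2) + (4)·(23) = 92
16·t² − 184·t + 277 = 0  ⇒  m = 92² − 16·277 = 4032
m = 4032 > 0,  v_rel·d = 92 > 0  ⇒  inside

inside=yes margin=4032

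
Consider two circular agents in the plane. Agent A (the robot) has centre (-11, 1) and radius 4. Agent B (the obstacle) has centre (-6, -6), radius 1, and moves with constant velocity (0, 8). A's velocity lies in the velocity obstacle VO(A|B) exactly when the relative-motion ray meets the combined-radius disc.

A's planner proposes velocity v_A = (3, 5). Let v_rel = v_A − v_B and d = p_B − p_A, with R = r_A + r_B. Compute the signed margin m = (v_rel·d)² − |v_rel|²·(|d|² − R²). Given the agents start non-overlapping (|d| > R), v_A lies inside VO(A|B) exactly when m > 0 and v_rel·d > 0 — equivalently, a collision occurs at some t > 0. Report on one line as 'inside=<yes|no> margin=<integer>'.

d = (5, -7),  |d|² = 74;  R = 4+1 = 5,  c = 74−5² = 49
v_rel = (3, -3),  |v_rel|² = 18;  v_rel·d = (3)·(5) + (-3)·(-7) = 36
18·t² − 72·t + 49 = 0  ⇒  m = 36² − 18·49 = 414
m = 414 > 0,  v_rel·d = 36 > 0  ⇒  inside

inside=yes margin=414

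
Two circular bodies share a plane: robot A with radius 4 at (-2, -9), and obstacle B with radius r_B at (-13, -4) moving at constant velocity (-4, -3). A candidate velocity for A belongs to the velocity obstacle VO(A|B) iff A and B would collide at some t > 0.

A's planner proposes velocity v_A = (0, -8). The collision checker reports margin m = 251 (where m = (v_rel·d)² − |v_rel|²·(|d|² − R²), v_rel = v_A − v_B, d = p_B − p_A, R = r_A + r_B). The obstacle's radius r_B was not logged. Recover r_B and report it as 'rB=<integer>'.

m = 251
d = (-11, 5);  v_rel = (4, -5),  |v_rel|² = 41
v_rel×d = (4)·(5) − (-5)·(-11) = -35
since m = R²·41 − (-35)²:  R² = (1225 + 251) / 41 = 36
R = √36 = 6  ⇒  r_B = 6 − 4 = 2

rB=2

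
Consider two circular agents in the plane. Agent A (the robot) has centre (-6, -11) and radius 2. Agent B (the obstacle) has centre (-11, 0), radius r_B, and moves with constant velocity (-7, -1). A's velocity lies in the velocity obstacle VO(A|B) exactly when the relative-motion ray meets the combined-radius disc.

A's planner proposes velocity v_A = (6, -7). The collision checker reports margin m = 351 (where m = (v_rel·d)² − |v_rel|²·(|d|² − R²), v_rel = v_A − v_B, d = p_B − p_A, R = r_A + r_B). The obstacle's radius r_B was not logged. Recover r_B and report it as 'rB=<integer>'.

m = 351
d = (-5, 11);  v_rel = (13, -6),  |v_rel|² = 205
v_rel×d = (13)·(11) − (-6)·(-5) = 113
since m = R²·205 − 113²:  R² = (12769 + 351) / 205 = 64
R = √64 = 8  ⇒  r_B = 8 − 2 = 6

rB=6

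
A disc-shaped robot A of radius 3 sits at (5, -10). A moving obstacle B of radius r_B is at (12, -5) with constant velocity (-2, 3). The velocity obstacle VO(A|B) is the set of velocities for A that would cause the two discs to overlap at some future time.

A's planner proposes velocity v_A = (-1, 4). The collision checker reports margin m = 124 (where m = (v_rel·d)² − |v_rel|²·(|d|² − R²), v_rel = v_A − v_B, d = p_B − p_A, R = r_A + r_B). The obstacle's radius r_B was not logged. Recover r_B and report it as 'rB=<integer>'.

m = 124
d = (7, 5);  v_rel = (1, 1),  |v_rel|² = 2
v_rel×d = (1)·(5) − (1)·(7) = -2
since m = R²·2 − (-2)²:  R² = (4 + 124) / 2 = 64
R = √64 = 8  ⇒  r_B = 8 − 3 = 5

rB=5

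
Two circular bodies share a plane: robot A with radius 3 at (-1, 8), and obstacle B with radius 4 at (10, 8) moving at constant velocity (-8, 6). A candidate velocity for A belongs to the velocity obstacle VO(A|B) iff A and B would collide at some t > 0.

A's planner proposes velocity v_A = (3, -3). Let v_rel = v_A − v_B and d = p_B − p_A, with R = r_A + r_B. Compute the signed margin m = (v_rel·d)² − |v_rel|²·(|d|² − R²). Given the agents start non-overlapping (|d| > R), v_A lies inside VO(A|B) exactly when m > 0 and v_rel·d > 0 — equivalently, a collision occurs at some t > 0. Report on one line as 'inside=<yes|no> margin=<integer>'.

d = (11, 0),  |d|² = 121;  R = 3+4 = 7,  c = 121−7² = 72
v_rel = (11, -9),  |v_rel|² = 202;  v_rel·d = (11)·(11) + (-9)·(0) = 121
202·t² − 242·t + 72 = 0  ⇒  m = 121² − 202·72 = 97
m = 97 > 0,  v_rel·d = 121 > 0  ⇒  inside

inside=yes margin=97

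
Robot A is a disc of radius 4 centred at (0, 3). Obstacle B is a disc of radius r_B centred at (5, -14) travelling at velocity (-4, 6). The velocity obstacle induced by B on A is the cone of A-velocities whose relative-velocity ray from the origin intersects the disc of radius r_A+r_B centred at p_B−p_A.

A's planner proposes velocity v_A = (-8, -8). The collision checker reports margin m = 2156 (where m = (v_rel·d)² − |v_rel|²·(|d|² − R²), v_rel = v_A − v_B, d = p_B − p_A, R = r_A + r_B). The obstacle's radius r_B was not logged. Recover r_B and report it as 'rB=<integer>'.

m = 2156
d = (5, -17);  v_rel = (-4, -14),  |v_rel|² = 212
v_rel×d = (-4)·(-17) − (-14)·(5) = 138
since m = R²·212 − 138²:  R² = (19044 + 2156) / 212 = 100
R = √100 = 10  ⇒  r_B = 10 − 4 = 6

rB=6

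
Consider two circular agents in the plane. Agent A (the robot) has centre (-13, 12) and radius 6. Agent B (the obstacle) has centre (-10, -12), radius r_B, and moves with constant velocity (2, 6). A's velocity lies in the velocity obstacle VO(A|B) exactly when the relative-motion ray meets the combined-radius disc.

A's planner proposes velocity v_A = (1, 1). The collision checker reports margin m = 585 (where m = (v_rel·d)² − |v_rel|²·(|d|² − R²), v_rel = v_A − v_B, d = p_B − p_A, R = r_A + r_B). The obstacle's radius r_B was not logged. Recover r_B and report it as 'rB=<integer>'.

m = 585
d = (3, -24);  v_rel = (-1, -5),  |v_rel|² = 26
v_rel×d = (-1)·(-24) − (-5)·(3) = 39
since m = R²·26 − 39²:  R² = (1521 + 585) / 26 = 81
R = √81 = 9  ⇒  r_B = 9 − 6 = 3

rB=3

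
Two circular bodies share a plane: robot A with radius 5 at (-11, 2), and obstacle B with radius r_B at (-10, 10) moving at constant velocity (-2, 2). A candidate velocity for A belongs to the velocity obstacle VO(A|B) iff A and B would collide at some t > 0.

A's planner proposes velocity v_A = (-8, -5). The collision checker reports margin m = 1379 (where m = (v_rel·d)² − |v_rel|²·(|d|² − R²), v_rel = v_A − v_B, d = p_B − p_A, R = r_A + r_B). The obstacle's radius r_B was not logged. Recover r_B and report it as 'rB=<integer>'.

m = 1379
d = (1, 8);  v_rel = (-6, -7),  |v_rel|² = 85
v_rel×d = (-6)·(8) − (-7)·(1) = -41
since m = R²·85 − (-41)²:  R² = (1681 + 1379) / 85 = 36
R = √36 = 6  ⇒  r_B = 6 − 5 = 1

rB=1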